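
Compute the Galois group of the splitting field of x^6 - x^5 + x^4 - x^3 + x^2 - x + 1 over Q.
C_6, the cyclic group of order 6

The polynomial f is an irreducible sextic over Q, so G = Gal(f/Q) is one of the 16 transitive subgroups 6T1, ..., 6T16 of S_6. The discriminant of f is -16807, which is not a perfect square, so G is not contained in A_6. The transitive groups of degree 6 not contained in A_6 are: C_6 (6T1, order 6), S_3 (6T2, order 6), D_6 (6T3, order 12), C_3 x S_3 (6T5, order 18), A_4 x C_2 (6T6, order 24), S_4 (6T8, order 24), S_3 x S_3 (6T9, order 36), S_4 x C_2 (6T11, order 48), (S_3 x S_3) : C_2 (6T13, order 72), PGL(2,5) (6T14, order 120), S_6 (6T16, order 720). By Dedekind's theorem, for a prime p not dividing disc(f) the degrees of the irreducible factors of f mod p form the cycle type of an element of G. Factoring f modulo the 37 such primes p <= 163 (skipping 7, which divides the discriminant), each new pattern first appears at: mod 2: f = (x^3 + x + 1)(x^3 + x^2 + 1), pattern 3+3; mod 3: f = (x^6 + 2x^5 + x^4 + 2x^3 + x^2 + 2x + 1), pattern 6; mod 13: f = (x^2 + 7x + 1)(x^2 + 8x + 1)(x^2 + 10x + 1), pattern 2+2+2; mod 29: f = (x + 7)(x + 16)(x + 20)(x + 23)(x + 24)(x + 25), pattern 1+1+1+1+1+1. No other pattern occurs in this range, so the set of observed cycle types is {3+3, 6, 2+2+2, 1+1+1+1+1+1}. The candidates containing elements of all these cycle types are C_6 (6T1) of order 6, D_6 (6T3) of order 12, C_3 x S_3 (6T5) of order 18, A_4 x C_2 (6T6) of order 24, S_3 x S_3 (6T9) of order 36, S_4 x C_2 (6T11) of order 48, (S_3 x S_3) : C_2 (6T13) of order 72, PGL(2,5) (6T14) of order 120, S_6 (6T16) of order 720; the others are excluded. The observed types are precisely the cycle types that occur in C_6 (6T1). Each of the other remaining candidates has further cycle types, and by the Chebotarev density theorem the matching factorization patterns would occur for a proportion of primes equal to their share of the group: D_6 (6T3) additionally contains elements of type 2+2+1+1 (3 of its 12 elements, about 25% of primes); C_3 x S_3 (6T5) additionally contains elements of type 3+1+1+1 (4 of its 18 elements, about 22% of primes); A_4 x C_2 (6T6) additionally contains elements of type 2+2+1+1, 2+1+1+1+1 (6 of its 24 elements, about 25% of primes); S_3 x S_3 (6T9) additionally contains elements of type 3+1+1+1, 2+2+1+1 (13 of its 36 elements, about 36% of primes); S_4 x C_2 (6T11) additionally contains elements of type 4+2, 4+1+1, 2+2+1+1, 2+1+1+1+1 (24 of its 48 elements, about 50% of primes); (S_3 x S_3) : C_2 (6T13) additionally contains elements of type 4+2, 3+2+1, 3+1+1+1, 2+2+1+1, 2+1+1+1+1 (49 of its 72 elements, about 68% of primes); PGL(2,5) (6T14) additionally contains elements of type 5+1, 4+1+1, 2+2+1+1 (69 of its 120 elements, about 58% of primes); S_6 (6T16) additionally contains elements of type 5+1, 4+2, 4+1+1, 3+2+1, 3+1+1+1, 2+2+1+1, 2+1+1+1+1 (544 of its 720 elements, about 76% of primes). None of the 37 primes tested shows any such pattern (for each of these groups the chance of that is below 10^-4), which rules them out. Hence G = C_6 (6T1), of order 6.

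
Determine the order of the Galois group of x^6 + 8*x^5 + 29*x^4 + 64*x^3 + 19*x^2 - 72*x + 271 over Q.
The degree of the splitting field over Q equals the order of the Galois group, so first determine the group. The polynomial f is an irreducible sextic over Q, so G = Gal(f/Q) is one of the 16 transitive subgroups 6T1, ..., 6T16 of S_6. The discriminant of f is 564385546240000 = 23756800^2, a perfect square, so G is contained in A_6. The transitive groups of degree 6 contained in A_6 are: A_4 (6T4, order 12), S_4 (6T7, order 24), (C_3 x C_3) : C_4 (6T10, order 36), PSL(2,5) (6T12, order 60), A_6 (6T15, order 360). By Dedekind's theorem, for a prime p not dividing disc(f) the degrees of the irreducible factors of f mod p form the cycle type of an element of G. Factoring f modulo the 19 such primes p <= 79 (skipping 2, 5, 29, which divide the discriminant), each new pattern first appears at: mod 3: f = (x^2 + 2x + 2)(x^4 + x + 2), pattern 4+2; mod 11: f = (x^3 + 7x + 1)(x^3 + 8x^2 + 7), pattern 3+3; mod 19: f = (x + 4)(x + 6)(x^2 + 7x + 2)(x^2 + 10x + 10), pattern 2+2+1+1; mod 61: f = (x + 10)(x + 24)(x + 57)(x^3 + 39x^2 + 36x + 36), pattern 3+1+1+1. No other pattern occurs in this range, so the set of observed cycle types is {4+2, 3+3, 2+2+1+1, 3+1+1+1}. The candidates containing elements of all these cycle types are (C_3 x C_3) : C_4 (6T10) of order 36, A_6 (6T15) of order 360; the others are excluded. The observed types are precisely the cycle types that occur in (C_3 x C_3) : C_4 (6T10) (apart from the identity). Each of the other remaining candidates has further cycle types, and by the Chebotarev density theorem the matching factorization patterns would occur for a proportion of primes equal to their share of the group: A_6 (6T15) additionally contains elements of type 5+1 (144 of its 360 elements, about 40% of primes). None of the 19 primes tested shows any such pattern (for each of these groups the chance of that is below 10^-4), which rules them out. Hence G = (C_3 x C_3) : C_4 (6T10), of order 36. The Galois group (C_3 x C_3) : C_4 (6T10) has order 36, so the splitting field has degree 36 over Q.

36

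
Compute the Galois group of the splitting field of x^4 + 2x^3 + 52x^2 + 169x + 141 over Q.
The polynomial is an irreducible quartic over Q and its discriminant is 340285069, which is not a perfect square, so the Galois group is not contained in A_4. The resolvent cubic y^3 - 52*y^2 - 226*y + 203 is irreducible over Q. An irreducible resolvent with non-square discriminant gives S_4.

S_4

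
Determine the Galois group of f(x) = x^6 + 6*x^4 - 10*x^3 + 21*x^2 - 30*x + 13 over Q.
The polynomial f is an irreducible sextic over Q, so G = Gal(f/Q) is one of the 16 transitive subgroups 6T1, ..., 6T16 of S_6. The discriminant of f is -1024192512, which is not a perfect square, so G is not contained in A_6. The transitive groups of degree 6 not contained in A_6 are: C_6 (6T1, order 6), S_3 (6T2, order 6), D_6 (6T3, order 12), C_3 x S_3 (6T5, order 18), A_4 x C_2 (6T6, order 24), S_4 (6T8, order 24), S_3 x S_3 (6T9, order 36), S_4 x C_2 (6T11, order 48), (S_3 x S_3) : C_2 (6T13, order 72), PGL(2,5) (6T14, order 120), S_6 (6T16, order 720). By Dedekind's theorem, for a prime p not dividing disc(f) the degrees of the irreducible factors of f mod p form the cycle type of an element of G. Factoring f modulo the 21 such primes p <= 89 (skipping 2, 3, 7, which divide the discriminant), each new pattern first appears at: mod 5: f = (x^6 + x^4 + x^2 + 3), pattern 6; mod 11: f = (x + 6)(x^5 + 5x^4 + 9x^3 + 2x^2 + 9x + 4), pattern 5+1; mod 13: f = (x)(x + 11)(x^4 + 2x^3 + 10x^2 + 10x + 2), pattern 4+1+1; mod 23: f = (x + 13)(x + 19)(x^2 + 3)(x^2 + 14x + 21), pattern 2+2+1+1; mod 43: f = (x^3 + 19x^2 + 39x + 23)(x^3 + 24x^2 + 27x + 23), pattern 3+3; mod 61: f = (x^2 + 3x + 18)(x^2 + 16x + 35)(x^2 + 42x + 22), pattern 2+2+2. No other pattern occurs in this range, so the set of observed cycle types is {6, 5+1, 4+1+1, 2+2+1+1, 3+3, 2+2+2}. The candidates containing elements of all these cycle types are PGL(2,5) (6T14) of order 120, S_6 (6T16) of order 720; the others are excluded. The observed types are precisely the cycle types that occur in PGL(2,5) (6T14) (apart from the identity). Each of the other remaining candidates has further cycle types, and by the Chebotarev density theorem the matching factorization patterns would occur for a proportion of primes equal to their share of the group: S_6 (6T16) additionally contains elements of type 4+2, 3+2+1, 3+1+1+1, 2+1+1+1+1 (265 of its 720 elements, about 37% of primes). None of the 21 primes tested shows any such pattern (for each of these groups the chance of that is below 10^-4), which rules them out. Hence G = PGL(2,5) (6T14), of order 120.

PGL(2,5)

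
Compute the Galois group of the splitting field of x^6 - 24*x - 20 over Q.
A_6

The polynomial f is an irreducible sextic over Q, so G = Gal(f/Q) is one of the 16 transitive subgroups 6T1, ..., 6T16 of S_6. The discriminant of f is 746496000000 = 864000^2, a perfect square, so G is contained in A_6. The transitive groups of degree 6 contained in A_6 are: A_4 (6T4, order 12), S_4 (6T7, order 24), (C_3 x C_3) : C_4 (6T10, order 36), PSL(2,5) (6T12, order 60), A_6 (6T15, order 360). By Dedekind's theorem, for a prime p not dividing disc(f) the degrees of the irreducible factors of f mod p form the cycle type of an element of G. Factoring f modulo the 6 such primes p <= 23 (skipping 2, 3, 5, which divide the discriminant), each new pattern first appears at: mod 7: f = (x + 4)(x^5 + 3x^4 + 2x^3 + 6x^2 + 4x + 2), pattern 5+1; mod 23: f = (x + 2)(x + 11)(x + 16)(x^3 + 17x^2 + 13x + 7), pattern 3+1+1+1. No other pattern occurs in this range, so the set of observed cycle types is {5+1, 3+1+1+1}. Among the candidates above, the only group containing elements of all these cycle types is A_6 (6T15) — each of A_4 (6T4), S_4 (6T7), (C_3 x C_3) : C_4 (6T10), PSL(2,5) (6T12) lacks at least one of them. Hence G = A_6 (6T15), of order 360.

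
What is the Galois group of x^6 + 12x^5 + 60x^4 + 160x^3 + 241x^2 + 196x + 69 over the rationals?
The polynomial f is an irreducible sextic over Q, so G = Gal(f/Q) is one of the 16 transitive subgroups 6T1, ..., 6T16 of S_6. The discriminant of f is -61504, which is not a perfect square, so G is not contained in A_6. The transitive groups of degree 6 not contained in A_6 are: C_6 (6T1, order 6), S_3 (6T2, order 6), D_6 (6T3, order 12), C_3 x S_3 (6T5, order 18), A_4 x C_2 (6T6, order 24), S_4 (6T8, order 24), S_3 x S_3 (6T9, order 36), S_4 x C_2 (6T11, order 48), (S_3 x S_3) : C_2 (6T13, order 72), PGL(2,5) (6T14, order 120), S_6 (6T16, order 720). By Dedekind's theorem, for a prime p not dividing disc(f) the degrees of the irreducible factors of f mod p form the cycle type of an element of G. Factoring f modulo the 17 such primes p <= 67 (skipping 2, 31, which divide the discriminant), each new pattern first appears at: mod 3: f = (x)(x + 1)(x^4 + 2x^3 + x^2 + 1), pattern 4+1+1; mod 5: f = (x^3 + 3x^2 + 2x + 2)(x^3 + 4x^2 + x + 2), pattern 3+3; mod 7: f = (x^6 + 5x^5 + 4x^4 + 6x^3 + 3x^2 + 6), pattern 6; mod 11: f = (x^2 + 3x + 9)(x^2 + 4x + 2)(x^2 + 5x + 2), pattern 2+2+2; mod 13: f = (x^2 + 4x + 10)(x^4 + 8x^3 + 5x^2 + 8x + 3), pattern 4+2; mod 37: f = (x + 7)(x + 34)(x^2 + 13x + 1)(x^2 + 32x + 2), pattern 2+2+1+1; mod 47: f = (x + 7)(x + 11)(x + 40)(x + 44)(x^2 + 4x + 16), pattern 2+1+1+1+1. No other pattern occurs in this range, so the set of observed cycle types is {4+1+1, 3+3, 6, 2+2+2, 4+2, 2+2+1+1, 2+1+1+1+1}. The candidates containing elements of all these cycle types are S_4 x C_2 (6T11) of order 48, S_6 (6T16) of order 720; the others are excluded. The observed types are precisely the cycle types that occur in S_4 x C_2 (6T11) (apart from the identity). Each of the other remaining candidates has further cycle types, and by the Chebotarev density theorem the matching factorization patterns would occur for a proportion of primes equal to their share of the group: S_6 (6T16) additionally contains elements of type 5+1, 3+2+1, 3+1+1+1 (304 of its 720 elements, about 42% of primes). None of the 17 primes tested shows any such pattern (for each of these groups the chance of that is below 10^-4), which rules them out. Hence G = S_4 x C_2 (6T11), of order 48.

6T11: S_4 x C_2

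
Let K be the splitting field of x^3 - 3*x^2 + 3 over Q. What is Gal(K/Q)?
3T1: C_3

The polynomial is an irreducible cubic over Q and its discriminant is 81 = 9^2, a perfect square. For an irreducible cubic, a square discriminant forces the Galois group to be A_3, the cyclic group of order 3.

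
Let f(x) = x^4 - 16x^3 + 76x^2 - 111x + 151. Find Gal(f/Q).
The polynomial is an irreducible quartic over Q and its discriminant is 25425125, which is not a perfect square, so the Galois group is not contained in A_4. The resolvent cubic y^3 - 76*y^2 + 1172*y - 5073 has exactly one rational root, so the Galois group is C_4 or D_4. The quartic becomes reducible over Q(sqrt(disc)), so the group is C_4.

C_4, the cyclic group of order 4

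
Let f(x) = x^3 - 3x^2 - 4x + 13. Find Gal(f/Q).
C_3, A_3

The polynomial is an irreducible cubic over Q and its discriminant is 49 = 7^2, a perfect square. For an irreducible cubic, a square discriminant forces the Galois group to be A_3, the cyclic group of order 3.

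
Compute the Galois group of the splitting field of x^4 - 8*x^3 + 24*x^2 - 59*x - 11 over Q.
S_4, the symmetric group on 4 letters

The polynomial is an irreducible quartic over Q and its discriminant is -150397803, which is not a perfect square, so the Galois group is not contained in A_4. The resolvent cubic y^3 - 24*y^2 + 516*y - 3833 is irreducible over Q. An irreducible resolvent with non-square discriminant gives S_4.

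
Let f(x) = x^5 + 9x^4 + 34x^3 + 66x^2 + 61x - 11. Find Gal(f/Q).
The polynomial f is an irreducible quintic over Q, so G = Gal(f/Q) is a transitive subgroup of S_5: one of C_5 (5T1, order 5), D_5 (5T2, order 10), F_20 (5T3, order 20), A_5 (5T4, order 60) or S_5 (5T5, order 120). The discriminant of f is 2316304384 = 48128^2, a perfect square, so G is contained in A_5. The transitive groups of degree 5 contained in A_5 are: C_5 (5T1, order 5), D_5 (5T2, order 10), A_5 (5T4, order 60). By Dedekind's theorem, for a prime p not dividing disc(f) the degrees of the irreducible factors of f mod p form the cycle type of an element of G. Factoring f modulo the 23 such primes p <= 97 (skipping 2, 47, which divide the discriminant), each new pattern first appears at: mod 3: f = (x^5 + x^3 + x + 1), pattern 5; mod 5: f = (x + 4)(x^2 + 2x + 4)(x^2 + 3x + 4), pattern 2+2+1; mod 83: f = (x + 26)(x + 38)(x + 54)(x + 60)(x + 80), pattern 1+1+1+1+1. No other pattern occurs in this range, so the set of observed cycle types is {5, 2+2+1, 1+1+1+1+1}. The candidates containing elements of all these cycle types are D_5 (5T2) of order 10, A_5 (5T4) of order 60; the others are excluded. The observed types are precisely the cycle types that occur in D_5 (5T2). Each of the other remaining candidates has further cycle types, and by the Chebotarev density theorem the matching factorization patterns would occur for a proportion of primes equal to their share of the group: A_5 (5T4) additionally contains elements of type 3+1+1 (20 of its 60 elements, about 33% of primes). None of the 23 primes tested shows any such pattern (for each of these groups the chance of that is below 10^-4), which rules them out. Hence G = D_5 (5T2), of order 10.

D_5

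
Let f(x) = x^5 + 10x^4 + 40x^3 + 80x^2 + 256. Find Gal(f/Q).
The polynomial f is an irreducible quintic over Q, so G = Gal(f/Q) is a transitive subgroup of S_5: one of C_5 (5T1, order 5), D_5 (5T2, order 10), F_20 (5T3, order 20), A_5 (5T4, order 60) or S_5 (5T5, order 120). The discriminant of f is 67108864000000 = 8192000^2, a perfect square, so G is contained in A_5. The transitive groups of degree 5 contained in A_5 are: C_5 (5T1, order 5), D_5 (5T2, order 10), A_5 (5T4, order 60). By Dedekind's theorem, for a prime p not dividing disc(f) the degrees of the irreducible factors of f mod p form the cycle type of an element of G. Factoring f modulo the 23 such primes p <= 97 (skipping 2, 5, which divide the discriminant), each new pattern first appears at: mod 3: f = (x + 2)(x^2 + 1)(x^2 + 2x + 2), pattern 2+2+1; mod 7: f = (x^5 + 3x^4 + 5x^3 + 3x^2 + 4), pattern 5. No other pattern occurs in this range, so the set of observed cycle types is {2+2+1, 5}. The candidates containing elements of all these cycle types are D_5 (5T2) of order 10, A_5 (5T4) of order 60; the others are excluded. The observed types are precisely the cycle types that occur in D_5 (5T2) (apart from the identity). Each of the other remaining candidates has further cycle types, and by the Chebotarev density theorem the matching factorization patterns would occur for a proportion of primes equal to their share of the group: A_5 (5T4) additionally contains elements of type 3+1+1 (20 of its 60 elements, about 33% of primes). None of the 23 primes tested shows any such pattern (for each of these groups the chance of that is below 10^-4), which rules them out. Hence G = D_5 (5T2), of order 10.

D_5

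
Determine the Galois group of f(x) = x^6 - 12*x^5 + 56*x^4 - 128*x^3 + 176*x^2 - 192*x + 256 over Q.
6T8: S_4

The polynomial f is an irreducible sextic over Q, so G = Gal(f/Q) is one of the 16 transitive subgroups 6T1, ..., 6T16 of S_6. The discriminant of f is -5497558138880000, which is not a perfect square, so G is not contained in A_6. The transitive groups of degree 6 not contained in A_6 are: C_6 (6T1, order 6), S_3 (6T2, order 6), D_6 (6T3, order 12), C_3 x S_3 (6T5, order 18), A_4 x C_2 (6T6, order 24), S_4 (6T8, order 24), S_3 x S_3 (6T9, order 36), S_4 x C_2 (6T11, order 48), (S_3 x S_3) : C_2 (6T13, order 72), PGL(2,5) (6T14, order 120), S_6 (6T16, order 720). By Dedekind's theorem, for a prime p not dividing disc(f) the degrees of the irreducible factors of f mod p form the cycle type of an element of G. Factoring f modulo the 22 such primes p <= 89 (skipping 2, 5, which divide the discriminant), each new pattern first appears at: mod 3: f = (x^3 + x^2 + 2x + 1)(x^3 + 2x^2 + x + 1), pattern 3+3; mod 7: f = (x^2 + x + 4)(x^2 + 3x + 5)(x^2 + 5x + 3), pattern 2+2+2; mod 13: f = (x + 3)(x + 6)(x^4 + 5x^3 + 6x^2 + x + 7), pattern 4+1+1; mod 43: f = (x + 17)(x + 22)(x^2 + 39x + 1)(x^2 + 39x + 20), pattern 2+2+1+1. No other pattern occurs in this range, so the set of observed cycle types is {3+3, 2+2+2, 4+1+1, 2+2+1+1}. The candidates containing elements of all these cycle types are S_4 (6T8) of order 24, S_4 x C_2 (6T11) of order 48, PGL(2,5) (6T14) of order 120, S_6 (6T16) of order 720; the others are excluded. The observed types are precisely the cycle types that occur in S_4 (6T8) (apart from the identity). Each of the other remaining candidates has further cycle types, and by the Chebotarev density theorem the matching factorization patterns would occur for a proportion of primes equal to their share of the group: S_4 x C_2 (6T11) additionally contains elements of type 6, 4+2, 2+1+1+1+1 (17 of its 48 elements, about 35% of primes); PGL(2,5) (6T14) additionally contains elements of type 6, 5+1 (44 of its 120 elements, about 37% of primes); S_6 (6T16) additionally contains elements of type 6, 5+1, 4+2, 3+2+1, 3+1+1+1, 2+1+1+1+1 (529 of its 720 elements, about 73% of primes). None of the 22 primes tested shows any such pattern (for each of these groups the chance of that is below 10^-4), which rules them out. Hence G = S_4 (6T8), of order 24.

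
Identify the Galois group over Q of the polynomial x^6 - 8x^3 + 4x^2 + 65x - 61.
S_6, the symmetric group on 6 letters

The polynomial f is an irreducible sextic over Q, so G = Gal(f/Q) is one of the 16 transitive subgroups 6T1, ..., 6T16 of S_6. The discriminant of f is 156163399280261, which is not a perfect square, so G is not contained in A_6. The transitive groups of degree 6 not contained in A_6 are: C_6 (6T1, order 6), S_3 (6T2, order 6), D_6 (6T3, order 12), C_3 x S_3 (6T5, order 18), A_4 x C_2 (6T6, order 24), S_4 (6T8, order 24), S_3 x S_3 (6T9, order 36), S_4 x C_2 (6T11, order 48), (S_3 x S_3) : C_2 (6T13, order 72), PGL(2,5) (6T14, order 120), S_6 (6T16, order 720). By Dedekind's theorem, for a prime p not dividing disc(f) the degrees of the irreducible factors of f mod p form the cycle type of an element of G. Factoring f modulo the 4 such primes p <= 7, each new pattern first appears at: mod 2: f = (x^6 + x + 1), pattern 6; mod 5: f = (x + 3)(x^5 + 2x^4 + 4x^3 + 4x + 3), pattern 5+1; mod 7: f = (x^2 + 4x + 6)(x^4 + 3x^3 + 3x^2 + 4x + 5), pattern 4+2. No other pattern occurs in this range, so the set of observed cycle types is {6, 5+1, 4+2}. Among the candidates above, the only group containing elements of all these cycle types is S_6 (6T16); every other candidate lacks at least one of them. Hence G = S_6 (6T16), of order 720.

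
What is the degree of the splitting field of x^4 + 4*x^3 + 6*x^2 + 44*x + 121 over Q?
The degree of the splitting field over Q equals the order of the Galois group, so first determine the group. The polynomial is an irreducible quartic over Q and its discriminant is 61952000, which is not a perfect square, so the Galois group is not contained in A_4. The resolvent cubic y^3 - 6*y^2 - 308*y - 968 has exactly one rational root, so the Galois group is C_4 or D_4. The quartic becomes reducible over Q(sqrt(disc)), so the group is C_4. The Galois group C_4 (4T1) has order 4, so the splitting field has degree 4 over Q.

4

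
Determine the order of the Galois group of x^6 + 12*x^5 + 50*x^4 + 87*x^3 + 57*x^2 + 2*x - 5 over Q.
60

The degree of the splitting field over Q equals the order of the Galois group, so first determine the group. The polynomial f is an irreducible sextic over Q, so G = Gal(f/Q) is one of the 16 transitive subgroups 6T1, ..., 6T16 of S_6. The discriminant of f is 30991489 = 5567^2, a perfect square, so G is contained in A_6. The transitive groups of degree 6 contained in A_6 are: A_4 (6T4, order 12), S_4 (6T7, order 24), (C_3 x C_3) : C_4 (6T10, order 36), PSL(2,5) (6T12, order 60), A_6 (6T15, order 360). By Dedekind's theorem, for a prime p not dividing disc(f) the degrees of the irreducible factors of f mod p form the cycle type of an element of G. Factoring f modulo the 21 such primes p <= 79 (skipping 19, which divides the discriminant), each new pattern first appears at: mod 2: f = (x + 1)(x^5 + x^4 + x^3 + x + 1), pattern 5+1; mod 7: f = (x^3 + x^2 + 3x + 5)(x^3 + 4x^2 + x + 6), pattern 3+3; mod 61: f = (x + 4)(x + 26)(x^2 + 50x + 13)(x^2 + 54x + 30), pattern 2+2+1+1. No other pattern occurs in this range, so the set of observed cycle types is {5+1, 3+3, 2+2+1+1}. The candidates containing elements of all these cycle types are PSL(2,5) (6T12) of order 60, A_6 (6T15) of order 360; the others are excluded. The observed types are precisely the cycle types that occur in PSL(2,5) (6T12) (apart from the identity). Each of the other remaining candidates has further cycle types, and by the Chebotarev density theorem the matching factorization patterns would occur for a proportion of primes equal to their share of the group: A_6 (6T15) additionally contains elements of type 4+2, 3+1+1+1 (130 of its 360 elements, about 36% of primes). None of the 21 primes tested shows any such pattern (for each of these groups the chance of that is below 10^-4), which rules them out. Hence G = PSL(2,5) (6T12), of order 60. The Galois group PSL(2,5) (6T12) has order 60, so the splitting field has degree 60 over Q.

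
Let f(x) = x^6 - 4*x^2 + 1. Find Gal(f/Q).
S_4 x C_2 (order 48)

The polynomial f is an irreducible sextic over Q, so G = Gal(f/Q) is one of the 16 transitive subgroups 6T1, ..., 6T16 of S_6. The discriminant of f is -3356224, which is not a perfect square, so G is not contained in A_6. The transitive groups of degree 6 not contained in A_6 are: C_6 (6T1, order 6), S_3 (6T2, order 6), D_6 (6T3, order 12), C_3 x S_3 (6T5, order 18), A_4 x C_2 (6T6, order 24), S_4 (6T8, order 24), S_3 x S_3 (6T9, order 36), S_4 x C_2 (6T11, order 48), (S_3 x S_3) : C_2 (6T13, order 72), PGL(2,5) (6T14, order 120), S_6 (6T16, order 720). By Dedekind's theorem, for a prime p not dividing disc(f) the degrees of the irreducible factors of f mod p form the cycle type of an element of G. Factoring f modulo the 67 such primes p <= 347 (skipping 2, 229, which divide the discriminant), each new pattern first appears at: mod 3: f = (x^6 + 2x^2 + 1), pattern 6; mod 5: f = (x^3 + 2x^2 + 2x + 2)(x^3 + 3x^2 + 2x + 3), pattern 3+3; mod 7: f = (x + 2)(x + 5)(x^4 + 4x^2 + 5), pattern 4+1+1; mod 13: f = (x^2 + 5)(x^4 + 8x^2 + 8), pattern 4+2; mod 23: f = (x^2 + 12)(x^2 + 5x + 18)(x^2 + 18x + 18), pattern 2+2+2; mod 29: f = (x + 10)(x + 19)(x^2 + x + 7)(x^2 + 28x + 7), pattern 2+2+1+1; mod 193: f = (x + 6)(x + 44)(x + 94)(x + 99)(x + 149)(x + 187), pattern 1+1+1+1+1+1; mod 347: f = (x + 3)(x + 151)(x + 196)(x + 344)(x^2 + 255), pattern 2+1+1+1+1. No other pattern occurs in this range, so the set of observed cycle types is {6, 3+3, 4+1+1, 4+2, 2+2+2, 2+2+1+1, 1+1+1+1+1+1, 2+1+1+1+1}. The candidates containing elements of all these cycle types are S_4 x C_2 (6T11) of order 48, S_6 (6T16) of order 720; the others are excluded. The observed types are precisely the cycle types that occur in S_4 x C_2 (6T11). Each of the other remaining candidates has further cycle types, and by the Chebotarev density theorem the matching factorization patterns would occur for a proportion of primes equal to their share of the group: S_6 (6T16) additionally contains elements of type 5+1, 3+2+1, 3+1+1+1 (304 of its 720 elements, about 42% of primes). None of the 67 primes tested shows any such pattern (for each of these groups the chance of that is below 10^-4), which rules them out. Hence G = S_4 x C_2 (6T11), of order 48.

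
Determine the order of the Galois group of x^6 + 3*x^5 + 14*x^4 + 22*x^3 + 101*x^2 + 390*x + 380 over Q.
36

The degree of the splitting field over Q equals the order of the Galois group, so first determine the group. The polynomial f is an irreducible sextic over Q, so G = Gal(f/Q) is one of the 16 transitive subgroups 6T1, ..., 6T16 of S_6. The discriminant of f is 9082881007222500 = 95304150^2, a perfect square, so G is contained in A_6. The transitive groups of degree 6 contained in A_6 are: A_4 (6T4, order 12), S_4 (6T7, order 24), (C_3 x C_3) : C_4 (6T10, order 36), PSL(2,5) (6T12, order 60), A_6 (6T15, order 360). By Dedekind's theorem, for a prime p not dividing disc(f) the degrees of the irreducible factors of f mod p form the cycle type of an element of G. Factoring f modulo the 19 such primes p <= 89 (skipping 2, 3, 5, 29, 67, which divide the discriminant), each new pattern first appears at: mod 7: f = (x^2 + 5x + 2)(x^4 + 5x^3 + x^2 + 1), pattern 4+2; mod 11: f = (x^3 + x^2 + 3x + 1)(x^3 + 2x^2 + 9x + 6), pattern 3+3; mod 19: f = (x)(x + 5)(x^2 + 2x + 8)(x^2 + 15x + 5), pattern 2+2+1+1; mod 61: f = (x + 20)(x + 22)(x + 29)(x^3 + 54x^2 + 12x + 29), pattern 3+1+1+1. No other pattern occurs in this range, so the set of observed cycle types is {4+2, 3+3, 2+2+1+1, 3+1+1+1}. The candidates containing elements of all these cycle types are (C_3 x C_3) : C_4 (6T10) of order 36, A_6 (6T15) of order 360; the others are excluded. The observed types are precisely the cycle types that occur in (C_3 x C_3) : C_4 (6T10) (apart from the identity). Each of the other remaining candidates has further cycle types, and by the Chebotarev density theorem the matching factorization patterns would occur for a proportion of primes equal to their share of the group: A_6 (6T15) additionally contains elements of type 5+1 (144 of its 360 elements, about 40% of primes). None of the 19 primes tested shows any such pattern (for each of these groups the chance of that is below 10^-4), which rules them out. Hence G = (C_3 x C_3) : C_4 (6T10), of order 36. The Galois group (C_3 x C_3) : C_4 (6T10) has order 36, so the splitting field has degree 36 over Q.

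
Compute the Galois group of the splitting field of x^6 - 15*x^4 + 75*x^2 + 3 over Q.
S_3 (also written S3)

The polynomial f is an irreducible sextic over Q, so G = Gal(f/Q) is one of the 16 transitive subgroups 6T1, ..., 6T16 of S_6. The discriminant of f is -37572373905408, which is not a perfect square, so G is not contained in A_6. The transitive groups of degree 6 not contained in A_6 are: C_6 (6T1, order 6), S_3 (6T2, order 6), D_6 (6T3, order 12), C_3 x S_3 (6T5, order 18), A_4 x C_2 (6T6, order 24), S_4 (6T8, order 24), S_3 x S_3 (6T9, order 36), S_4 x C_2 (6T11, order 48), (S_3 x S_3) : C_2 (6T13, order 72), PGL(2,5) (6T14, order 120), S_6 (6T16, order 720). By Dedekind's theorem, for a prime p not dividing disc(f) the degrees of the irreducible factors of f mod p form the cycle type of an element of G. Factoring f modulo the 23 such primes p <= 97 (skipping 2, 3, which divide the discriminant), each new pattern first appears at: mod 5: f = (x^2 + 2)(x^2 + x + 2)(x^2 + 4x + 2), pattern 2+2+2; mod 7: f = (x^3 + 2x^2 + 5x + 5)(x^3 + 5x^2 + 5x + 2), pattern 3+3; mod 31: f = (x + 7)(x + 12)(x + 15)(x + 16)(x + 19)(x + 24), pattern 1+1+1+1+1+1. No other pattern occurs in this range, so the set of observed cycle types is {2+2+2, 3+3, 1+1+1+1+1+1}. The candidates containing elements of all these cycle types are C_6 (6T1) of order 6, S_3 (6T2) of order 6, D_6 (6T3) of order 12, C_3 x S_3 (6T5) of order 18, A_4 x C_2 (6T6) of order 24, S_4 (6T8) of order 24, S_3 x S_3 (6T9) of order 36, S_4 x C_2 (6T11) of order 48, (S_3 x S_3) : C_2 (6T13) of order 72, PGL(2,5) (6T14) of order 120, S_6 (6T16) of order 720; the others are excluded. The observed types are precisely the cycle types that occur in S_3 (6T2). Each of the other remaining candidates has further cycle types, and by the Chebotarev density theorem the matching factorization patterns would occur for a proportion of primes equal to their share of the group: C_6 (6T1) additionally contains elements of type 6 (2 of its 6 elements, about 33% of primes); D_6 (6T3) additionally contains elements of type 6, 2+2+1+1 (5 of its 12 elements, about 42% of primes); C_3 x S_3 (6T5) additionally contains elements of type 6, 3+1+1+1 (10 of its 18 elements, about 56% of primes); A_4 x C_2 (6T6) additionally contains elements of type 6, 2+2+1+1, 2+1+1+1+1 (14 of its 24 elements, about 58% of primes); S_4 (6T8) additionally contains elements of type 4+1+1, 2+2+1+1 (9 of its 24 elements, about 38% of primes); S_3 x S_3 (6T9) additionally contains elements of type 6, 3+1+1+1, 2+2+1+1 (25 of its 36 elements, about 69% of primes); S_4 x C_2 (6T11) additionally contains elements of type 6, 4+2, 4+1+1, 2+2+1+1, 2+1+1+1+1 (32 of its 48 elements, about 67% of primes); (S_3 x S_3) : C_2 (6T13) additionally contains elements of type 6, 4+2, 3+2+1, 3+1+1+1, 2+2+1+1, 2+1+1+1+1 (61 of its 72 elements, about 85% of primes); PGL(2,5) (6T14) additionally contains elements of type 6, 5+1, 4+1+1, 2+2+1+1 (89 of its 120 elements, about 74% of primes); S_6 (6T16) additionally contains elements of type 6, 5+1, 4+2, 4+1+1, 3+2+1, 3+1+1+1, 2+2+1+1, 2+1+1+1+1 (664 of its 720 elements, about 92% of primes). None of the 23 primes tested shows any such pattern (for each of these groups the chance of that is below 10^-4), which rules them out. Hence G = S_3 (6T2), of order 6.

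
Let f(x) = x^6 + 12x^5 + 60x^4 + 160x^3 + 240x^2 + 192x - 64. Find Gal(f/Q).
D_6

The polynomial f is an irreducible sextic over Q, so G = Gal(f/Q) is one of the 16 transitive subgroups 6T1, ..., 6T16 of S_6. The discriminant of f is 1603087953297408, which is not a perfect square, so G is not contained in A_6. The transitive groups of degree 6 not contained in A_6 are: C_6 (6T1, order 6), S_3 (6T2, order 6), D_6 (6T3, order 12), C_3 x S_3 (6T5, order 18), A_4 x C_2 (6T6, order 24), S_4 (6T8, order 24), S_3 x S_3 (6T9, order 36), S_4 x C_2 (6T11, order 48), (S_3 x S_3) : C_2 (6T13, order 72), PGL(2,5) (6T14, order 120), S_6 (6T16, order 720). By Dedekind's theorem, for a prime p not dividing disc(f) the degrees of the irreducible factors of f mod p form the cycle type of an element of G. Factoring f modulo the 79 such primes p <= 419 (skipping 2, 3, which divide the discriminant), each new pattern first appears at: mod 5: f = (x^2 + x + 1)(x^2 + 2x + 3)(x^2 + 4x + 2), pattern 2+2+2; mod 7: f = (x^3 + 6x^2 + 5x + 4)(x^3 + 6x^2 + 5x + 5), pattern 3+3; mod 13: f = (x^6 + 12x^5 + 8x^4 + 4x^3 + 6x^2 + 10x + 1), pattern 6; mod 17: f = (x + 9)(x + 12)(x^2 + 11x + 16)(x^2 + 14x + 5), pattern 2+2+1+1; mod 31: f = (x + 6)(x + 9)(x + 13)(x + 22)(x + 26)(x + 29), pattern 1+1+1+1+1+1. No other pattern occurs in this range, so the set of observed cycle types is {2+2+2, 3+3, 6, 2+2+1+1, 1+1+1+1+1+1}. The candidates containing elements of all these cycle types are D_6 (6T3) of order 12, A_4 x C_2 (6T6) of order 24, S_3 x S_3 (6T9) of order 36, S_4 x C_2 (6T11) of order 48, (S_3 x S_3) : C_2 (6T13) of order 72, PGL(2,5) (6T14) of order 120, S_6 (6T16) of order 720; the others are excluded. The observed types are precisely the cycle types that occur in D_6 (6T3). Each of the other remaining candidates has further cycle types, and by the Chebotarev density theorem the matching factorization patterns would occur for a proportion of primes equal to their share of the group: A_4 x C_2 (6T6) additionally contains elements of type 2+1+1+1+1 (3 of its 24 elements, about 12% of primes); S_3 x S_3 (6T9) additionally contains elements of type 3+1+1+1 (4 of its 36 elements, about 11% of primes); S_4 x C_2 (6T11) additionally contains elements of type 4+2, 4+1+1, 2+1+1+1+1 (15 of its 48 elements, about 31% of primes); (S_3 x S_3) : C_2 (6T13) additionally contains elements of type 4+2, 3+2+1, 3+1+1+1, 2+1+1+1+1 (40 of its 72 elements, about 56% of primes); PGL(2,5) (6T14) additionally contains elements of type 5+1, 4+1+1 (54 of its 120 elements, about 45% of primes); S_6 (6T16) additionally contains elements of type 5+1, 4+2, 4+1+1, 3+2+1, 3+1+1+1, 2+1+1+1+1 (499 of its 720 elements, about 69% of primes). None of the 79 primes tested shows any such pattern (for each of these groups the chance of that is below 10^-4), which rules them out. Hence G = D_6 (6T3), of order 12.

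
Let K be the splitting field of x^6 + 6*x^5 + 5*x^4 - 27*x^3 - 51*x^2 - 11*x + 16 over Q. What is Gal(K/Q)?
6T12: PSL(2,5)

The polynomial f is an irreducible sextic over Q, so G = Gal(f/Q) is one of the 16 transitive subgroups 6T1, ..., 6T16 of S_6. The discriminant of f is 30991489 = 5567^2, a perfect square, so G is contained in A_6. The transitive groups of degree 6 contained in A_6 are: A_4 (6T4, order 12), S_4 (6T7, order 24), (C_3 x C_3) : C_4 (6T10, order 36), PSL(2,5) (6T12, order 60), A_6 (6T15, order 360). By Dedekind's theorem, for a prime p not dividing disc(f) the degrees of the irreducible factors of f mod p form the cycle type of an element of G. Factoring f modulo the 21 such primes p <= 79 (skipping 19, which divides the discriminant), each new pattern first appears at: mod 2: f = (x)(x^5 + x^3 + x^2 + x + 1), pattern 5+1; mod 7: f = (x^3 + x^2 + 3x + 1)(x^3 + 5x^2 + 4x + 2), pattern 3+3; mod 61: f = (x + 38)(x + 60)(x^2 + 13x + 60)(x^2 + 17x + 55), pattern 2+2+1+1. No other pattern occurs in this range, so the set of observed cycle types is {5+1, 3+3, 2+2+1+1}. The candidates containing elements of all these cycle types are PSL(2,5) (6T12) of order 60, A_6 (6T15) of order 360; the others are excluded. The observed types are precisely the cycle types that occur in PSL(2,5) (6T12) (apart from the identity). Each of the other remaining candidates has further cycle types, and by the Chebotarev density theorem the matching factorization patterns would occur for a proportion of primes equal to their share of the group: A_6 (6T15) additionally contains elements of type 4+2, 3+1+1+1 (130 of its 360 elements, about 36% of primes). None of the 21 primes tested shows any such pattern (for each of these groups the chance of that is below 10^-4), which rules them out. Hence G = PSL(2,5) (6T12), of order 60.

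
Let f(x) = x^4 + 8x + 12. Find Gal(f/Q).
The polynomial is an irreducible quartic over Q and its discriminant is 331776 = 576^2, a perfect square, so the Galois group is contained in A_4. The resolvent cubic y^3 - 48*y - 64 is irreducible over Q. An irreducible resolvent with square discriminant gives A_4.

A_4 (order 12)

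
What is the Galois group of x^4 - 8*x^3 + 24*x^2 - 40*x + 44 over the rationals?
The polynomial is an irreducible quartic over Q and its discriminant is 331776 = 576^2, a perfect square, so the Galois group is contained in A_4. The resolvent cubic y^3 - 24*y^2 + 144*y - 192 is irreducible over Q. An irreducible resolvent with square discriminant gives A_4.

A_4, the alternating group on 4 letters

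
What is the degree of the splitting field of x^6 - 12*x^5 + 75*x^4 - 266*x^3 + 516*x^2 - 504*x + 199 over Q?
120

The degree of the splitting field over Q equals the order of the Galois group, so first determine the group. The polynomial f is an irreducible sextic over Q, so G = Gal(f/Q) is one of the 16 transitive subgroups 6T1, ..., 6T16 of S_6. The discriminant of f is -5217636731328, which is not a perfect square, so G is not contained in A_6. The transitive groups of degree 6 not contained in A_6 are: C_6 (6T1, order 6), S_3 (6T2, order 6), D_6 (6T3, order 12), C_3 x S_3 (6T5, order 18), A_4 x C_2 (6T6, order 24), S_4 (6T8, order 24), S_3 x S_3 (6T9, order 36), S_4 x C_2 (6T11, order 48), (S_3 x S_3) : C_2 (6T13, order 72), PGL(2,5) (6T14, order 120), S_6 (6T16, order 720). By Dedekind's theorem, for a prime p not dividing disc(f) the degrees of the irreducible factors of f mod p form the cycle type of an element of G. Factoring f modulo the 21 such primes p <= 89 (skipping 2, 3, 7, which divide the discriminant), each new pattern first appears at: mod 5: f = (x^6 + 3x^5 + 4x^3 + x^2 + x + 4), pattern 6; mod 11: f = (x + 1)(x^5 + 9x^4 + 9x^2 + x + 1), pattern 5+1; mod 13: f = (x + 1)(x + 3)(x^4 + 10x^3 + 6x^2 + 5x + 10), pattern 4+1+1; mod 23: f = (x + 9)(x + 11)(x^2 + x + 14)(x^2 + 13x + 14), pattern 2+2+1+1; mod 43: f = (x^3 + 32x^2 + 41x + 1)(x^3 + 42x^2 + 23x + 27), pattern 3+3; mod 61: f = (x^2 + x + 28)(x^2 + 12x + 30)(x^2 + 36x + 25), pattern 2+2+2. No other pattern occurs in this range, so the set of observed cycle types is {6, 5+1, 4+1+1, 2+2+1+1, 3+3, 2+2+2}. The candidates containing elements of all these cycle types are PGL(2,5) (6T14) of order 120, S_6 (6T16) of order 720; the others are excluded. The observed types are precisely the cycle types that occur in PGL(2,5) (6T14) (apart from the identity). Each of the other remaining candidates has further cycle types, and by the Chebotarev density theorem the matching factorization patterns would occur for a proportion of primes equal to their share of the group: S_6 (6T16) additionally contains elements of type 4+2, 3+2+1, 3+1+1+1, 2+1+1+1+1 (265 of its 720 elements, about 37% of primes). None of the 21 primes tested shows any such pattern (for each of these groups the chance of that is below 10^-4), which rules them out. Hence G = PGL(2,5) (6T14), of order 120. The Galois group PGL(2,5) (6T14) has order 120, so the splitting field has degree 120 over Q.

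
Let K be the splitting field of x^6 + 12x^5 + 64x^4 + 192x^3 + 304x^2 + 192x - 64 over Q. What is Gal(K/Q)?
The polynomial f is an irreducible sextic over Q, so G = Gal(f/Q) is one of the 16 transitive subgroups 6T1, ..., 6T16 of S_6. The discriminant of f is 164995463643136 = 12845056^2, a perfect square, so G is contained in A_6. The transitive groups of degree 6 contained in A_6 are: A_4 (6T4, order 12), S_4 (6T7, order 24), (C_3 x C_3) : C_4 (6T10, order 36), PSL(2,5) (6T12, order 60), A_6 (6T15, order 360). By Dedekind's theorem, for a prime p not dividing disc(f) the degrees of the irreducible factors of f mod p form the cycle type of an element of G. Factoring f modulo the 33 such primes p <= 149 (skipping 2, 7, which divide the discriminant), each new pattern first appears at: mod 3: f = (x^3 + 2x + 1)(x^3 + 2x + 2), pattern 3+3; mod 13: f = (x + 1)(x + 3)(x^2 + 4x + 2)(x^2 + 4x + 11), pattern 2+2+1+1. No other pattern occurs in this range, so the set of observed cycle types is {3+3, 2+2+1+1}. The candidates containing elements of all these cycle types are A_4 (6T4) of order 12, S_4 (6T7) of order 24, (C_3 x C_3) : C_4 (6T10) of order 36, PSL(2,5) (6T12) of order 60, A_6 (6T15) of order 360; the others are excluded. The observed types are precisely the cycle types that occur in A_4 (6T4) (apart from the identity). Each of the other remaining candidates has further cycle types, and by the Chebotarev density theorem the matching factorization patterns would occur for a proportion of primes equal to their share of the group: S_4 (6T7) additionally contains elements of type 4+2 (6 of its 24 elements, about 25% of primes); (C_3 x C_3) : C_4 (6T10) additionally contains elements of type 4+2, 3+1+1+1 (22 of its 36 elements, about 61% of primes); PSL(2,5) (6T12) additionally contains elements of type 5+1 (24 of its 60 elements, about 40% of primes); A_6 (6T15) additionally contains elements of type 5+1, 4+2, 3+1+1+1 (274 of its 360 elements, about 76% of primes). None of the 33 primes tested shows any such pattern (for each of these groups the chance of that is below 10^-4), which rules them out. Hence G = A_4 (6T4), of order 12.

A_4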